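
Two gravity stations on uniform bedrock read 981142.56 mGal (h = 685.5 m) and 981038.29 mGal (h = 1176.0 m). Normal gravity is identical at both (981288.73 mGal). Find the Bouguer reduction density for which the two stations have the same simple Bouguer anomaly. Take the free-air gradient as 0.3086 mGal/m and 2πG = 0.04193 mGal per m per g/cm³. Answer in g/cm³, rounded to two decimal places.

2.29

Δg_obs = 981038.29 − 981142.56 = -104.27 mGal over Δh = 1176.0 − 685.5 = 490.5 m
Equal Bouguer anomalies ⇒ Δg_obs + (0.3086 − 0.04193ρ)·Δh = 0
0.3086 − 0.04193ρ = −Δg_obs/Δh = 0.21258
ρ = (0.3086 − 0.21258) / 0.04193 = 2.29 g/cm³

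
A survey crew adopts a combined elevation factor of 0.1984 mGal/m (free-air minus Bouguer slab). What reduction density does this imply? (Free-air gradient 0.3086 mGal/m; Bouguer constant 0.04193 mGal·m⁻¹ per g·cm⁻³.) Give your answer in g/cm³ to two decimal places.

2.63

0.1984 = 0.3086 − 0.04193 × ρ
ρ = (0.3086 − 0.1984) / 0.04193 = 2.63 g/cm³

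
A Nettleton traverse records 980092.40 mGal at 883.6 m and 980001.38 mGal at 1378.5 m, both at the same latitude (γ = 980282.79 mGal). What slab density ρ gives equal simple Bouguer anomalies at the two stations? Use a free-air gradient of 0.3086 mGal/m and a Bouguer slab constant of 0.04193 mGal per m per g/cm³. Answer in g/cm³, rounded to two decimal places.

Δg_obs = 980001.38 − 980092.40 = -91.02 mGal over Δh = 1378.5 − 883.6 = 494.9 m
Equal Bouguer anomalies ⇒ Δg_obs + (0.3086 − 0.04193ρ)·Δh = 0
0.3086 − 0.04193ρ = −Δg_obs/Δh = 0.18392
ρ = (0.3086 − 0.18392) / 0.04193 = 2.97 g/cm³

2.97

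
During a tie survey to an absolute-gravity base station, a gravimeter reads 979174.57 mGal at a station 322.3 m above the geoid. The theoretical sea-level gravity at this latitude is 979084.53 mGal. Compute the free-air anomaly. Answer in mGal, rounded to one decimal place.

Free-air correction = 0.3086 × 322.3 = 99.46 mGal
Free-air anomaly = 979174.57 − 979084.53 + (99.46) = 189.50 mGal

189.5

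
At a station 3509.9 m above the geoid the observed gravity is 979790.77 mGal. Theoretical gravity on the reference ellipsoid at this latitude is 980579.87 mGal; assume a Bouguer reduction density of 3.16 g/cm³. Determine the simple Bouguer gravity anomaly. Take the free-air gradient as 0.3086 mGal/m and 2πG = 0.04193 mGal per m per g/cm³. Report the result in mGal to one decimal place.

Free-air correction = 0.3086 × 3509.9 = 1083.16 mGal
Free-air anomaly = 979790.77 − 980579.87 + (1083.16) = 294.06 mGal
Bouguer slab correction = 0.04193 × 3.16 × 3509.9 = 465.06 mGal
Simple Bouguer anomaly = 294.06 − (465.06) = -171.00 mGal

-171.0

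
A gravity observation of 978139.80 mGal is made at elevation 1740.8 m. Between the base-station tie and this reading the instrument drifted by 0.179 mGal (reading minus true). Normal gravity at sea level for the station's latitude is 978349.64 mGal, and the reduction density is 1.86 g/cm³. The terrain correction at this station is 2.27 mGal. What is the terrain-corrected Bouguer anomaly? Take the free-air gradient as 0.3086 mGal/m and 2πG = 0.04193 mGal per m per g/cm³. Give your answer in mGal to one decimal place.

Drift-corrected reading = 978139.80 − (0.179) = 978139.621 mGal
Free-air correction = 0.3086 × 1740.8 = 537.21 mGal
Free-air anomaly = 978139.621 − 978349.64 + (537.21) = 327.191 mGal
Bouguer slab correction = 0.04193 × 1.86 × 1740.8 = 135.76 mGal
Simple Bouguer anomaly = 327.191 − (135.76) = 191.431 mGal
Complete Bouguer anomaly = 191.431 + 2.27 = 193.701 mGal

193.7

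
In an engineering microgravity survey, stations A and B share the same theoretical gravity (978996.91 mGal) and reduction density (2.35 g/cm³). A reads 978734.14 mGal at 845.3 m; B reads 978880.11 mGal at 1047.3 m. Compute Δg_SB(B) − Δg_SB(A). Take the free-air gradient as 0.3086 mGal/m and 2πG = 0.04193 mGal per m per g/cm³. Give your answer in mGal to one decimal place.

Δg_SB(A) = 978734.14 − 978996.91 + 0.3086×845.3 − 0.04193×2.35×845.3 = -85.20 mGal
Δg_SB(B) = 978880.11 − 978996.91 + 0.3086×1047.3 − 0.04193×2.35×1047.3 = 103.20 mGal
Difference = 103.20 − (-85.20) = 188.40 mGal

188.4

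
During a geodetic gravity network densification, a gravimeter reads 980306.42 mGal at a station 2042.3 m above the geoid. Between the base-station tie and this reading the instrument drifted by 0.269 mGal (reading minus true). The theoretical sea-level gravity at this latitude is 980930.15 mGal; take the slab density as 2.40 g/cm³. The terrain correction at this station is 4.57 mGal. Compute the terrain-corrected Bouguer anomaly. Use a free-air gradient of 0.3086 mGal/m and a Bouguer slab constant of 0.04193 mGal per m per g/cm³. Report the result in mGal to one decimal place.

Drift-corrected reading = 980306.42 − (0.269) = 980306.151 mGal
Free-air correction = 0.3086 × 2042.3 = 630.25 mGal
Free-air anomaly = 980306.151 − 980930.15 + (630.25) = 6.251 mGal
Bouguer slab correction = 0.04193 × 2.40 × 2042.3 = 205.52 mGal
Simple Bouguer anomaly = 6.251 − (205.52) = -199.269 mGal
Complete Bouguer anomaly = -199.269 + 4.57 = -194.699 mGal

-194.7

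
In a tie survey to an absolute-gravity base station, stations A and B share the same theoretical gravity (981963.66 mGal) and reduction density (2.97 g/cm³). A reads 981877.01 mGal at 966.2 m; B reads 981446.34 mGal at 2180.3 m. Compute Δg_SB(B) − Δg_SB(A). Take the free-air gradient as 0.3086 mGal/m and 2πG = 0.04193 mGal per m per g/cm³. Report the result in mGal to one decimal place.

Δg_SB(A) = 981877.01 − 981963.66 + 0.3086×966.2 − 0.04193×2.97×966.2 = 91.20 mGal
Δg_SB(B) = 981446.34 − 981963.66 + 0.3086×2180.3 − 0.04193×2.97×2180.3 = -116.00 mGal
Difference = -116.00 − (91.20) = -207.20 mGal

-207.2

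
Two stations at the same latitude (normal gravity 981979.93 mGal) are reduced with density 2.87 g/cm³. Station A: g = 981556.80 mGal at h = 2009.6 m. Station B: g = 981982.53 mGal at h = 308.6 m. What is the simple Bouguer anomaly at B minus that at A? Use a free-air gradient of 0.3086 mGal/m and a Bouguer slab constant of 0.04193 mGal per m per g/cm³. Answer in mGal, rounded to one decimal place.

Δg_SB(A) = 981556.80 − 981979.93 + 0.3086×2009.6 − 0.04193×2.87×2009.6 = -44.80 mGal
Δg_SB(B) = 981982.53 − 981979.93 + 0.3086×308.6 − 0.04193×2.87×308.6 = 60.70 mGal
Difference = 60.70 − (-44.80) = 105.50 mGal

105.5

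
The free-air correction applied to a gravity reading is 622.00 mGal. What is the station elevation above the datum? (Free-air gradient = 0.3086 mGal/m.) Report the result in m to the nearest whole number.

h = 622.00 / 0.3086 = 2015.55 m

2016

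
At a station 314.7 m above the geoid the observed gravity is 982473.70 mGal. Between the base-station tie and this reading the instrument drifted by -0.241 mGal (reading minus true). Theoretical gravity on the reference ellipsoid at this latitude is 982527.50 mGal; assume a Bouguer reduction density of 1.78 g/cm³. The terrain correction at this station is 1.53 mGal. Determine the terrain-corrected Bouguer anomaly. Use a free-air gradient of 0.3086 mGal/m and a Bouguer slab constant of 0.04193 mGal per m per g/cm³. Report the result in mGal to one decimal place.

Drift-corrected reading = 982473.70 − (-0.241) = 982473.941 mGal
Free-air correction = 0.3086 × 314.7 = 97.12 mGal
Free-air anomaly = 982473.941 − 982527.50 + (97.12) = 43.561 mGal
Bouguer slab correction = 0.04193 × 1.78 × 314.7 = 23.49 mGal
Simple Bouguer anomaly = 43.561 − (23.49) = 20.071 mGal
Complete Bouguer anomaly = 20.071 + 1.53 = 21.601 mGal

21.6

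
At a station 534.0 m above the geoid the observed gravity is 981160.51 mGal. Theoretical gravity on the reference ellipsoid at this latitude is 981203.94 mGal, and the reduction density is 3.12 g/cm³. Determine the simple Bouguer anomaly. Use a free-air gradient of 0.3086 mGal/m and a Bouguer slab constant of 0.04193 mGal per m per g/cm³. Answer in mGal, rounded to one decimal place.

Free-air correction = 0.3086 × 534.0 = 164.79 mGal
Free-air anomaly = 981160.51 − 981203.94 + (164.79) = 121.36 mGal
Bouguer slab correction = 0.04193 × 3.12 × 534.0 = 69.86 mGal
Simple Bouguer anomaly = 121.36 − (69.86) = 51.50 mGal

51.5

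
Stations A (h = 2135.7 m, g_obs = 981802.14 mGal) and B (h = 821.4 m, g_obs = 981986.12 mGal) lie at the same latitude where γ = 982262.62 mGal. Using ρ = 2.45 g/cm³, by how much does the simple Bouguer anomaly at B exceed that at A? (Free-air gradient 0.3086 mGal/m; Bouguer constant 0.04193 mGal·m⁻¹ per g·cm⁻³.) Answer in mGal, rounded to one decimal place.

Δg_SB(A) = 981802.14 − 982262.62 + 0.3086×2135.7 − 0.04193×2.45×2135.7 = -20.80 mGal
Δg_SB(B) = 981986.12 − 982262.62 + 0.3086×821.4 − 0.04193×2.45×821.4 = -107.40 mGal
Difference = -107.40 − (-20.80) = -86.60 mGal

-86.6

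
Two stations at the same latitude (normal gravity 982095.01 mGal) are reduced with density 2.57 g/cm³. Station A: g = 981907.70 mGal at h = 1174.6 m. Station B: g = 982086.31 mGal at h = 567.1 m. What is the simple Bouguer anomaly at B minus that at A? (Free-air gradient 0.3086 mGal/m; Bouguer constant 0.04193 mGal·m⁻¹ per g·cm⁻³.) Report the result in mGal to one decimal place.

Δg_SB(A) = 981907.70 − 982095.01 + 0.3086×1174.6 − 0.04193×2.57×1174.6 = 48.60 mGal
Δg_SB(B) = 982086.31 − 982095.01 + 0.3086×567.1 − 0.04193×2.57×567.1 = 105.20 mGal
Difference = 105.20 − (48.60) = 56.60 mGal

56.6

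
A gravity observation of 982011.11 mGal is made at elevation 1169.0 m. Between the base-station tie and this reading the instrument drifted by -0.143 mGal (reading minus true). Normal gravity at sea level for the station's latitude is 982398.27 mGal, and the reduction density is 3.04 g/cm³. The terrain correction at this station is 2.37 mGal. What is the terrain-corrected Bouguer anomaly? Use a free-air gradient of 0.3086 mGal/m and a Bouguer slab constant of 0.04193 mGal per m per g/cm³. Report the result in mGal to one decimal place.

-172.9

Drift-corrected reading = 982011.11 − (-0.143) = 982011.253 mGal
Free-air correction = 0.3086 × 1169.0 = 360.75 mGal
Free-air anomaly = 982011.253 − 982398.27 + (360.75) = -26.267 mGal
Bouguer slab correction = 0.04193 × 3.04 × 1169.0 = 149.01 mGal
Simple Bouguer anomaly = -26.267 − (149.01) = -175.277 mGal
Complete Bouguer anomaly = -175.277 + 2.37 = -172.907 mGal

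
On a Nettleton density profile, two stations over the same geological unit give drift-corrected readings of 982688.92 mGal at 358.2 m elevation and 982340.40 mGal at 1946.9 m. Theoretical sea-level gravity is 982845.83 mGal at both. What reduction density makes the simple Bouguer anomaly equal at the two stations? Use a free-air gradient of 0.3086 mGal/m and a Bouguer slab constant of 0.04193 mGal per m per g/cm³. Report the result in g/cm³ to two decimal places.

Δg_obs = 982340.40 − 982688.92 = -348.52 mGal over Δh = 1946.9 − 358.2 = 1588.7 m
Equal Bouguer anomalies ⇒ Δg_obs + (0.3086 − 0.04193ρ)·Δh = 0
0.3086 − 0.04193ρ = −Δg_obs/Δh = 0.21937
ρ = (0.3086 − 0.21937) / 0.04193 = 2.13 g/cm³

2.13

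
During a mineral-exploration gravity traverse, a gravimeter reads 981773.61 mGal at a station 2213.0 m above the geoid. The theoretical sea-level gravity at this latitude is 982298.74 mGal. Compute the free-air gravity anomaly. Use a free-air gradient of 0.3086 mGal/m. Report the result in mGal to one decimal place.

157.8

Free-air correction = 0.3086 × 2213.0 = 682.93 mGal
Free-air anomaly = 981773.61 − 982298.74 + (682.93) = 157.80 mGal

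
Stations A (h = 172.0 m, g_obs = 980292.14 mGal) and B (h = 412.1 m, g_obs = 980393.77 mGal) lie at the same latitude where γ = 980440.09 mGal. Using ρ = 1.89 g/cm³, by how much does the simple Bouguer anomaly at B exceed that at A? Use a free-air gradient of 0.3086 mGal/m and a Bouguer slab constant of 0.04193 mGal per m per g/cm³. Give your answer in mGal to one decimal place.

Δg_SB(A) = 980292.14 − 980440.09 + 0.3086×172.0 − 0.04193×1.89×172.0 = -108.50 mGal
Δg_SB(B) = 980393.77 − 980440.09 + 0.3086×412.1 − 0.04193×1.89×412.1 = 48.20 mGal
Difference = 48.20 − (-108.50) = 156.70 mGal

156.7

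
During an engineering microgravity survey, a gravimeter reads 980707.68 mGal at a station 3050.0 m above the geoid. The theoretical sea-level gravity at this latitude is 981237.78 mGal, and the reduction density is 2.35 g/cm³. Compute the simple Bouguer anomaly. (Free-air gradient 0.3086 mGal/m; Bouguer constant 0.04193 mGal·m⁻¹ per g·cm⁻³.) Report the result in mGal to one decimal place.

Free-air correction = 0.3086 × 3050.0 = 941.23 mGal
Free-air anomaly = 980707.68 − 981237.78 + (941.23) = 411.13 mGal
Bouguer slab correction = 0.04193 × 2.35 × 3050.0 = 300.53 mGal
Simple Bouguer anomaly = 411.13 − (300.53) = 110.60 mGal

110.6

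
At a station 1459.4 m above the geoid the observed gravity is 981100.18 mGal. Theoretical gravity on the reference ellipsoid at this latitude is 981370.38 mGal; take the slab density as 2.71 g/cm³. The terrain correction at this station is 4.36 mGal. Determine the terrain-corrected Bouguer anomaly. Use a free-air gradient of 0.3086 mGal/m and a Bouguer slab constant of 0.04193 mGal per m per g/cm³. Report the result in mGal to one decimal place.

18.7

Free-air correction = 0.3086 × 1459.4 = 450.37 mGal
Free-air anomaly = 981100.18 − 981370.38 + (450.37) = 180.17 mGal
Bouguer slab correction = 0.04193 × 2.71 × 1459.4 = 165.83 mGal
Simple Bouguer anomaly = 180.17 − (165.83) = 14.34 mGal
Complete Bouguer anomaly = 14.34 + 4.36 = 18.70 mGal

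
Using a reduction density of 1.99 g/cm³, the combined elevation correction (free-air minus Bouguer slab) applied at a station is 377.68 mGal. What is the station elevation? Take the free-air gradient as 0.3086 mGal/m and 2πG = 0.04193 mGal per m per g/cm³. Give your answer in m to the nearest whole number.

Combined gradient = 0.3086 − 0.04193 × 1.99 = 0.2251593 mGal/m
h = 377.68 / 0.2251593 = 1677.39 m

1677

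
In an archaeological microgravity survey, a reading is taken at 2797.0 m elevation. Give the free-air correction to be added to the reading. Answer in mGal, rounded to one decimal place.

863.2

Free-air correction = 0.3086 × 2797.0 = 863.2 mGal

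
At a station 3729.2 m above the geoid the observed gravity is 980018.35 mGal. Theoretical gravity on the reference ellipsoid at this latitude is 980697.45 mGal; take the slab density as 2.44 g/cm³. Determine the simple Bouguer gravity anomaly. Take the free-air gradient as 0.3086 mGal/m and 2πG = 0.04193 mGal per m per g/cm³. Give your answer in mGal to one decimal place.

90.2

Free-air correction = 0.3086 × 3729.2 = 1150.83 mGal
Free-air anomaly = 980018.35 − 980697.45 + (1150.83) = 471.73 mGal
Bouguer slab correction = 0.04193 × 2.44 × 3729.2 = 381.53 mGal
Simple Bouguer anomaly = 471.73 − (381.53) = 90.20 mGal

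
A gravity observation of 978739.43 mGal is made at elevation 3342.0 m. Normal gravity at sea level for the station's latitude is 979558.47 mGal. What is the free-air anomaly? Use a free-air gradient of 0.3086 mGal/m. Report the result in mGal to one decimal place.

212.3

Free-air correction = 0.3086 × 3342.0 = 1031.34 mGal
Free-air anomaly = 978739.43 − 979558.47 + (1031.34) = 212.30 mGal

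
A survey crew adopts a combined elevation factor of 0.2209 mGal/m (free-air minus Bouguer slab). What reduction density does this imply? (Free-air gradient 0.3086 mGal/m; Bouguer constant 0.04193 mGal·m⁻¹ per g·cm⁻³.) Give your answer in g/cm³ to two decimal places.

0.2209 = 0.3086 − 0.04193 × ρ
ρ = (0.3086 − 0.2209) / 0.04193 = 2.09 g/cm³

2.09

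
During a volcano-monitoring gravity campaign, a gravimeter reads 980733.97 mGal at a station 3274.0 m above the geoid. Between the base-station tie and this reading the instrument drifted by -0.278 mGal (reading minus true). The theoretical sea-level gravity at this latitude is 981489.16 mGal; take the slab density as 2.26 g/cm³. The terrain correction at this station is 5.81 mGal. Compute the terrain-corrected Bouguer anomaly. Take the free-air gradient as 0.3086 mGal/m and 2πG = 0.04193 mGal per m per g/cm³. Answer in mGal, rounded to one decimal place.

Drift-corrected reading = 980733.97 − (-0.278) = 980734.248 mGal
Free-air correction = 0.3086 × 3274.0 = 1010.36 mGal
Free-air anomaly = 980734.248 − 981489.16 + (1010.36) = 255.448 mGal
Bouguer slab correction = 0.04193 × 2.26 × 3274.0 = 310.25 mGal
Simple Bouguer anomaly = 255.448 − (310.25) = -54.802 mGal
Complete Bouguer anomaly = -54.802 + 5.81 = -48.992 mGal

-49.0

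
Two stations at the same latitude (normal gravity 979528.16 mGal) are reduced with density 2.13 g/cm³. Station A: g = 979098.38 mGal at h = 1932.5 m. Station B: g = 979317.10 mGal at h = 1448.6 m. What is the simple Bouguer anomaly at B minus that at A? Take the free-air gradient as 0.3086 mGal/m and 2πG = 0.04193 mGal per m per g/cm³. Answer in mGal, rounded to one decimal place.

Δg_SB(A) = 979098.38 − 979528.16 + 0.3086×1932.5 − 0.04193×2.13×1932.5 = -6.00 mGal
Δg_SB(B) = 979317.10 − 979528.16 + 0.3086×1448.6 − 0.04193×2.13×1448.6 = 106.60 mGal
Difference = 106.60 − (-6.00) = 112.60 mGal

112.6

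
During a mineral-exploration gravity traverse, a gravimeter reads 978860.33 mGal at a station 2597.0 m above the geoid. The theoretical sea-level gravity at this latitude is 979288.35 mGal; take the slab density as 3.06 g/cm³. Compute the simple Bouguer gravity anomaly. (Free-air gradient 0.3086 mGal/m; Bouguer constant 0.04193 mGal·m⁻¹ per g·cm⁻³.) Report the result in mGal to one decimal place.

Free-air correction = 0.3086 × 2597.0 = 801.43 mGal
Free-air anomaly = 978860.33 − 979288.35 + (801.43) = 373.41 mGal
Bouguer slab correction = 0.04193 × 3.06 × 2597.0 = 333.21 mGal
Simple Bouguer anomaly = 373.41 − (333.21) = 40.20 mGal

40.2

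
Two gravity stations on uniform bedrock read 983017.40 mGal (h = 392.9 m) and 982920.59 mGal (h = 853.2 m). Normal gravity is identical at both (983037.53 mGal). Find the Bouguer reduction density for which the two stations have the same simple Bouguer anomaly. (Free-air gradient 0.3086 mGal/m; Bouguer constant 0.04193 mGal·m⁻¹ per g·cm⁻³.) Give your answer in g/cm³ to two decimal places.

Δg_obs = 982920.59 − 983017.40 = -96.81 mGal over Δh = 853.2 − 392.9 = 460.3 m
Equal Bouguer anomalies ⇒ Δg_obs + (0.3086 − 0.04193ρ)·Δh = 0
0.3086 − 0.04193ρ = −Δg_obs/Δh = 0.21032
ρ = (0.3086 − 0.21032) / 0.04193 = 2.34 g/cm³

2.34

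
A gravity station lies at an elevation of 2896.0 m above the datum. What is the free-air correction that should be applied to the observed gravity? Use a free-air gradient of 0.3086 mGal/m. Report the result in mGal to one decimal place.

Free-air correction = 0.3086 × 2896.0 = 893.7 mGal

893.7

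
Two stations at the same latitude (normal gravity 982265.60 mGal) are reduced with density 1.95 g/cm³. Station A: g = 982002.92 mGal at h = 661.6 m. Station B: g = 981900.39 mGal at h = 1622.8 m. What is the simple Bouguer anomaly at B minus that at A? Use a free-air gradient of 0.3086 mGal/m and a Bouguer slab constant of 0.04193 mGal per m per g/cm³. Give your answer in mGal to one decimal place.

Δg_SB(A) = 982002.92 − 982265.60 + 0.3086×661.6 − 0.04193×1.95×661.6 = -112.60 mGal
Δg_SB(B) = 981900.39 − 982265.60 + 0.3086×1622.8 − 0.04193×1.95×1622.8 = 2.90 mGal
Difference = 2.90 − (-112.60) = 115.50 mGal

115.5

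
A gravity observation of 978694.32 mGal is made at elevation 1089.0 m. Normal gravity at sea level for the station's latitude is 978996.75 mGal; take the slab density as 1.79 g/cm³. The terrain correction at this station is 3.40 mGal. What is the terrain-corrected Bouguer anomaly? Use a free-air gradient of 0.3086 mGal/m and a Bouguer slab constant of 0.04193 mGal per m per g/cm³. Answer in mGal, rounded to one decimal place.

Free-air correction = 0.3086 × 1089.0 = 336.07 mGal
Free-air anomaly = 978694.32 − 978996.75 + (336.07) = 33.64 mGal
Bouguer slab correction = 0.04193 × 1.79 × 1089.0 = 81.73 mGal
Simple Bouguer anomaly = 33.64 − (81.73) = -48.09 mGal
Complete Bouguer anomaly = -48.09 + 3.40 = -44.69 mGal

-44.7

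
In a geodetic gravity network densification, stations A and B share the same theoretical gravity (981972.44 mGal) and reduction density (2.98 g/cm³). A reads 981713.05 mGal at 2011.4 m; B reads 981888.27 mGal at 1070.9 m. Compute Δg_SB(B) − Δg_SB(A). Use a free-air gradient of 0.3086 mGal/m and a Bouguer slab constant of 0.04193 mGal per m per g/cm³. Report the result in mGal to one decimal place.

2.5

Δg_SB(A) = 981713.05 − 981972.44 + 0.3086×2011.4 − 0.04193×2.98×2011.4 = 110.00 mGal
Δg_SB(B) = 981888.27 − 981972.44 + 0.3086×1070.9 − 0.04193×2.98×1070.9 = 112.50 mGal
Difference = 112.50 − (110.00) = 2.50 mGal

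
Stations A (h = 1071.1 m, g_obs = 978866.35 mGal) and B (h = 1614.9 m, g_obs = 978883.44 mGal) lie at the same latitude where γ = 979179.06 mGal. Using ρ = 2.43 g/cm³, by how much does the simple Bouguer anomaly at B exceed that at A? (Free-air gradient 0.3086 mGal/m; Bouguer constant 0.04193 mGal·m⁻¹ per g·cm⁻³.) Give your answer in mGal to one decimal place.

Δg_SB(A) = 978866.35 − 979179.06 + 0.3086×1071.1 − 0.04193×2.43×1071.1 = -91.30 mGal
Δg_SB(B) = 978883.44 − 979179.06 + 0.3086×1614.9 − 0.04193×2.43×1614.9 = 38.20 mGal
Difference = 38.20 − (-91.30) = 129.50 mGal

129.5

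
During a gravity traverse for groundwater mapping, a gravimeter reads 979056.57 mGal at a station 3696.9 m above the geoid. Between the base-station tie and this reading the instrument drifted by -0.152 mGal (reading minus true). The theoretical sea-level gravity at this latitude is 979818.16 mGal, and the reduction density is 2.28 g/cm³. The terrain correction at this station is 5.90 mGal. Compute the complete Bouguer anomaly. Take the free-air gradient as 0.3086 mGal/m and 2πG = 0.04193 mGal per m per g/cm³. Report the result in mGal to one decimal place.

Drift-corrected reading = 979056.57 − (-0.152) = 979056.722 mGal
Free-air correction = 0.3086 × 3696.9 = 1140.86 mGal
Free-air anomaly = 979056.722 − 979818.16 + (1140.86) = 379.422 mGal
Bouguer slab correction = 0.04193 × 2.28 × 3696.9 = 353.43 mGal
Simple Bouguer anomaly = 379.422 − (353.43) = 25.992 mGal
Complete Bouguer anomaly = 25.992 + 5.90 = 31.892 mGal

31.9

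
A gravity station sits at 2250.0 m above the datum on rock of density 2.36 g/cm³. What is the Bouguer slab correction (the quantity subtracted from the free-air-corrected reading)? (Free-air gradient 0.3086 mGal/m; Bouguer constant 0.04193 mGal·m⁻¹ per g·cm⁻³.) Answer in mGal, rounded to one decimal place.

222.6

Bouguer slab correction = 0.04193 × 2.36 × 2250.0 = 222.6 mGal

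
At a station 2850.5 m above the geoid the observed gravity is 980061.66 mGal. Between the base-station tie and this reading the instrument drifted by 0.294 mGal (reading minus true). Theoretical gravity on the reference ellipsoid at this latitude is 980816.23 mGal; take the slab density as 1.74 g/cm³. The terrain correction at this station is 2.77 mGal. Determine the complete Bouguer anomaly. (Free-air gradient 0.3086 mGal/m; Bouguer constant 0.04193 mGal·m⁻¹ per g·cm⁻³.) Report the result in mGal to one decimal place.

Drift-corrected reading = 980061.66 − (0.294) = 980061.366 mGal
Free-air correction = 0.3086 × 2850.5 = 879.66 mGal
Free-air anomaly = 980061.366 − 980816.23 + (879.66) = 124.796 mGal
Bouguer slab correction = 0.04193 × 1.74 × 2850.5 = 207.97 mGal
Simple Bouguer anomaly = 124.796 − (207.97) = -83.174 mGal
Complete Bouguer anomaly = -83.174 + 2.77 = -80.404 mGal

-80.4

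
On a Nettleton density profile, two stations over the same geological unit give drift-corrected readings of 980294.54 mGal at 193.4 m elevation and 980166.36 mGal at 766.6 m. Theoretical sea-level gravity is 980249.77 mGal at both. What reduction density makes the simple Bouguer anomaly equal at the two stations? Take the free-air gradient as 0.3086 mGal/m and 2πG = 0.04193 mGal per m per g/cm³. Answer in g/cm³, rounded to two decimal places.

2.03

Δg_obs = 980166.36 − 980294.54 = -128.18 mGal over Δh = 766.6 − 193.4 = 573.2 m
Equal Bouguer anomalies ⇒ Δg_obs + (0.3086 − 0.04193ρ)·Δh = 0
0.3086 − 0.04193ρ = −Δg_obs/Δh = 0.22362
ρ = (0.3086 − 0.22362) / 0.04193 = 2.03 g/cm³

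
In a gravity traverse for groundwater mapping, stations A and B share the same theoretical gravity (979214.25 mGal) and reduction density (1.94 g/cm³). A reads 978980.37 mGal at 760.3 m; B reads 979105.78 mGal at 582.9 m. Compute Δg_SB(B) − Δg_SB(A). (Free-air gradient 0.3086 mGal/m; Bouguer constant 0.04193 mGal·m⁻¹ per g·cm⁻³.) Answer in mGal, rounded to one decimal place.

85.1

Δg_SB(A) = 978980.37 − 979214.25 + 0.3086×760.3 − 0.04193×1.94×760.3 = -61.10 mGal
Δg_SB(B) = 979105.78 − 979214.25 + 0.3086×582.9 − 0.04193×1.94×582.9 = 24.00 mGal
Difference = 24.00 − (-61.10) = 85.10 mGal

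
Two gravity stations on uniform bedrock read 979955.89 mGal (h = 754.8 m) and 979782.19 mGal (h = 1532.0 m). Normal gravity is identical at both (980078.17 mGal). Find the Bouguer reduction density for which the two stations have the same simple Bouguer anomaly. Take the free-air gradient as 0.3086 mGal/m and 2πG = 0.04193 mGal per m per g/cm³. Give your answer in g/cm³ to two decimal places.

2.03

Δg_obs = 979782.19 − 979955.89 = -173.70 mGal over Δh = 1532.0 − 754.8 = 777.2 m
Equal Bouguer anomalies ⇒ Δg_obs + (0.3086 − 0.04193ρ)·Δh = 0
0.3086 − 0.04193ρ = −Δg_obs/Δh = 0.22349
ρ = (0.3086 − 0.22349) / 0.04193 = 2.03 g/cm³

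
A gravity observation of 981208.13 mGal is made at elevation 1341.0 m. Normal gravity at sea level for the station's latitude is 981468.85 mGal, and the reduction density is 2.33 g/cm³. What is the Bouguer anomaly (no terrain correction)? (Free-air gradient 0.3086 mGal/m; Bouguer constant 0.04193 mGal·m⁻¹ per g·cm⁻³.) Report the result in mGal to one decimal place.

Free-air correction = 0.3086 × 1341.0 = 413.83 mGal
Free-air anomaly = 981208.13 − 981468.85 + (413.83) = 153.11 mGal
Bouguer slab correction = 0.04193 × 2.33 × 1341.0 = 131.01 mGal
Simple Bouguer anomaly = 153.11 − (131.01) = 22.10 mGal

22.1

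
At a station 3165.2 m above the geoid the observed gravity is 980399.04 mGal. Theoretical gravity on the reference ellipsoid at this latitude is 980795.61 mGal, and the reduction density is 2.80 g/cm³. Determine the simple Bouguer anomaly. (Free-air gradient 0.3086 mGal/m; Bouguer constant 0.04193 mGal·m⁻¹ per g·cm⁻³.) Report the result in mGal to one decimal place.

208.6

Free-air correction = 0.3086 × 3165.2 = 976.78 mGal
Free-air anomaly = 980399.04 − 980795.61 + (976.78) = 580.21 mGal
Bouguer slab correction = 0.04193 × 2.80 × 3165.2 = 371.61 mGal
Simple Bouguer anomaly = 580.21 − (371.61) = 208.60 mGal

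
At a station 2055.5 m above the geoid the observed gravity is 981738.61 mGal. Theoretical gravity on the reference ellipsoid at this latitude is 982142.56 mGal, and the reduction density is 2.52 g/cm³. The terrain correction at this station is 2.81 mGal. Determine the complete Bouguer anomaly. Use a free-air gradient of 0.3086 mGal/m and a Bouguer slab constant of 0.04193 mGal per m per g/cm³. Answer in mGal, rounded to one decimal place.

16.0

Free-air correction = 0.3086 × 2055.5 = 634.33 mGal
Free-air anomaly = 981738.61 − 982142.56 + (634.33) = 230.38 mGal
Bouguer slab correction = 0.04193 × 2.52 × 2055.5 = 217.19 mGal
Simple Bouguer anomaly = 230.38 − (217.19) = 13.19 mGal
Complete Bouguer anomaly = 13.19 + 2.81 = 16.00 mGal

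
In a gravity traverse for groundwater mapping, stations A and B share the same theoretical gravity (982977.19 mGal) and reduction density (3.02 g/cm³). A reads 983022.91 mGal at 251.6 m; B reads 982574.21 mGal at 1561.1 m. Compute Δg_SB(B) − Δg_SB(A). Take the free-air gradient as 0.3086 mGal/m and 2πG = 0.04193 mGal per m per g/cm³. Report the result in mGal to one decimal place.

Δg_SB(A) = 983022.91 − 982977.19 + 0.3086×251.6 − 0.04193×3.02×251.6 = 91.50 mGal
Δg_SB(B) = 982574.21 − 982977.19 + 0.3086×1561.1 − 0.04193×3.02×1561.1 = -118.90 mGal
Difference = -118.90 − (91.50) = -210.40 mGal

-210.4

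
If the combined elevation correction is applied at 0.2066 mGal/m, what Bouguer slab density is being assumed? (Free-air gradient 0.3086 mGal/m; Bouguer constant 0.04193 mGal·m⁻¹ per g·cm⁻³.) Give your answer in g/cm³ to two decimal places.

2.43

0.2066 = 0.3086 − 0.04193 × ρ
ρ = (0.3086 − 0.2066) / 0.04193 = 2.43 g/cm³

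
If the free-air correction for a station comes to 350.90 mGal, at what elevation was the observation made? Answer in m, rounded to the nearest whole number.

h = 350.90 / 0.3086 = 1137.07 m

1137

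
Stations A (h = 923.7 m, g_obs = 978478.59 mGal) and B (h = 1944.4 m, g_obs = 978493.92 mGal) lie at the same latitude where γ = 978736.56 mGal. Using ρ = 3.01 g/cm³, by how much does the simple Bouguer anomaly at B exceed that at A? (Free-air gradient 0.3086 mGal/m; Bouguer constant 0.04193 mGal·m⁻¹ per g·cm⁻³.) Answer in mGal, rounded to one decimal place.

201.5

Δg_SB(A) = 978478.59 − 978736.56 + 0.3086×923.7 − 0.04193×3.01×923.7 = -89.50 mGal
Δg_SB(B) = 978493.92 − 978736.56 + 0.3086×1944.4 − 0.04193×3.01×1944.4 = 112.00 mGal
Difference = 112.00 − (-89.50) = 201.50 mGal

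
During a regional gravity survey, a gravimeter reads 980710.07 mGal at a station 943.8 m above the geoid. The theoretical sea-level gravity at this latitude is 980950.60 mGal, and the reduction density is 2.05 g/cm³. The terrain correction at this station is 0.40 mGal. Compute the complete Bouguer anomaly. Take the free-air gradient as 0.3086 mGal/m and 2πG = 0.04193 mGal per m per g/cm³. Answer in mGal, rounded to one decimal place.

-30.0

Free-air correction = 0.3086 × 943.8 = 291.26 mGal
Free-air anomaly = 980710.07 − 980950.60 + (291.26) = 50.73 mGal
Bouguer slab correction = 0.04193 × 2.05 × 943.8 = 81.13 mGal
Simple Bouguer anomaly = 50.73 − (81.13) = -30.40 mGal
Complete Bouguer anomaly = -30.40 + 0.40 = -30.00 mGal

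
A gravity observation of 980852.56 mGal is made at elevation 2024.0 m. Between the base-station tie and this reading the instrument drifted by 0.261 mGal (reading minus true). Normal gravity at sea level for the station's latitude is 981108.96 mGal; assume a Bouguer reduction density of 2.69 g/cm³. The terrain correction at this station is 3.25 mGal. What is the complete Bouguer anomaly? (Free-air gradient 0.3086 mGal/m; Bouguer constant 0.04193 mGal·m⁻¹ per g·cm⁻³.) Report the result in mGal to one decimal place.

142.9

Drift-corrected reading = 980852.56 − (0.261) = 980852.299 mGal
Free-air correction = 0.3086 × 2024.0 = 624.61 mGal
Free-air anomaly = 980852.299 − 981108.96 + (624.61) = 367.949 mGal
Bouguer slab correction = 0.04193 × 2.69 × 2024.0 = 228.29 mGal
Simple Bouguer anomaly = 367.949 − (228.29) = 139.659 mGal
Complete Bouguer anomaly = 139.659 + 3.25 = 142.909 mGal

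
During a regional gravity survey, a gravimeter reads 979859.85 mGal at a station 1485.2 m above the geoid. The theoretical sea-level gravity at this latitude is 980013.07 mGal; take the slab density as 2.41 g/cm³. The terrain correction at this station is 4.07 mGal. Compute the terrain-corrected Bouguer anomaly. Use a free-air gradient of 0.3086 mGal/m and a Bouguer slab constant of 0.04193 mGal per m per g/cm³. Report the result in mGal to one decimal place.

Free-air correction = 0.3086 × 1485.2 = 458.33 mGal
Free-air anomaly = 979859.85 − 980013.07 + (458.33) = 305.11 mGal
Bouguer slab correction = 0.04193 × 2.41 × 1485.2 = 150.08 mGal
Simple Bouguer anomaly = 305.11 − (150.08) = 155.03 mGal
Complete Bouguer anomaly = 155.03 + 4.07 = 159.10 mGal

159.1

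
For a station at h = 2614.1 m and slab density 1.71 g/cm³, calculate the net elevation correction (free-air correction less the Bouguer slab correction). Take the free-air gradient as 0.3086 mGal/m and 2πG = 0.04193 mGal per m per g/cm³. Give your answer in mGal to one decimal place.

Combined gradient = 0.3086 − 0.04193 × 1.71 = 0.2368997 mGal/m
Combined elevation correction = 0.2368997 × 2614.1 = 619.3 mGal

619.3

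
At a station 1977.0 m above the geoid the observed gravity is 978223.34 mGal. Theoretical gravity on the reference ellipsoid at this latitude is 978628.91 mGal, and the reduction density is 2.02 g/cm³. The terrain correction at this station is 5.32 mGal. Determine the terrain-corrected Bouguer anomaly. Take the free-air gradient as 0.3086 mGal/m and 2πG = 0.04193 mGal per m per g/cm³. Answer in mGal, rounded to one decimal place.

Free-air correction = 0.3086 × 1977.0 = 610.10 mGal
Free-air anomaly = 978223.34 − 978628.91 + (610.10) = 204.53 mGal
Bouguer slab correction = 0.04193 × 2.02 × 1977.0 = 167.45 mGal
Simple Bouguer anomaly = 204.53 − (167.45) = 37.08 mGal
Complete Bouguer anomaly = 37.08 + 5.32 = 42.40 mGal

42.4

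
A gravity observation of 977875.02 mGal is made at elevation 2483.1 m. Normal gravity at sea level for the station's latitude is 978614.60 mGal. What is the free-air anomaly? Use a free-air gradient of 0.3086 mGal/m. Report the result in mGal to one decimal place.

26.7

Free-air correction = 0.3086 × 2483.1 = 766.28 mGal
Free-air anomaly = 977875.02 − 978614.60 + (766.28) = 26.70 mGal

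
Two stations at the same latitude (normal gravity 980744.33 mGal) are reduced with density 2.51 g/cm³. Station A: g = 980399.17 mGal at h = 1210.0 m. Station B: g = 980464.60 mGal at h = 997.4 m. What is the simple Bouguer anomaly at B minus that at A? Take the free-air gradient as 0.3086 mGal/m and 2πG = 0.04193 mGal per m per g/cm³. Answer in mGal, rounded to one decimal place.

22.2

Δg_SB(A) = 980399.17 − 980744.33 + 0.3086×1210.0 − 0.04193×2.51×1210.0 = -99.10 mGal
Δg_SB(B) = 980464.60 − 980744.33 + 0.3086×997.4 − 0.04193×2.51×997.4 = -76.90 mGal
Difference = -76.90 − (-99.10) = 22.20 mGal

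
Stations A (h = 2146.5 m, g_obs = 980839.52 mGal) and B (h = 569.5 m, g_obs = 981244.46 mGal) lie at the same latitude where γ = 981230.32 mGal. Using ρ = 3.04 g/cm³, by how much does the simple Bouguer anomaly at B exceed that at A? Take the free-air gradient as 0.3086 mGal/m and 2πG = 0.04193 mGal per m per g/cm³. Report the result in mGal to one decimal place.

119.3

Δg_SB(A) = 980839.52 − 981230.32 + 0.3086×2146.5 − 0.04193×3.04×2146.5 = -2.00 mGal
Δg_SB(B) = 981244.46 − 981230.32 + 0.3086×569.5 − 0.04193×3.04×569.5 = 117.30 mGal
Difference = 117.30 − (-2.00) = 119.30 mGal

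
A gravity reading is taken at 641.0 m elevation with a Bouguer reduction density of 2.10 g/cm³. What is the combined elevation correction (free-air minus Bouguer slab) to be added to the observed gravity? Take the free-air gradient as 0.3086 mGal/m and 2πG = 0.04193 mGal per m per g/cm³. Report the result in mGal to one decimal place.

Combined gradient = 0.3086 − 0.04193 × 2.10 = 0.2205470 mGal/m
Combined elevation correction = 0.2205470 × 641.0 = 141.4 mGal

141.4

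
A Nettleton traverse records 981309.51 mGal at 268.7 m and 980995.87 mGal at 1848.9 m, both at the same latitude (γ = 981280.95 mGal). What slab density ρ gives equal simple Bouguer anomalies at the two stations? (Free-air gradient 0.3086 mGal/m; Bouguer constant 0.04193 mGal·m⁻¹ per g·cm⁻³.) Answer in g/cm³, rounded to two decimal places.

2.63

Δg_obs = 980995.87 − 981309.51 = -313.64 mGal over Δh = 1848.9 − 268.7 = 1580.2 m
Equal Bouguer anomalies ⇒ Δg_obs + (0.3086 − 0.04193ρ)·Δh = 0
0.3086 − 0.04193ρ = −Δg_obs/Δh = 0.19848
ρ = (0.3086 − 0.19848) / 0.04193 = 2.63 g/cm³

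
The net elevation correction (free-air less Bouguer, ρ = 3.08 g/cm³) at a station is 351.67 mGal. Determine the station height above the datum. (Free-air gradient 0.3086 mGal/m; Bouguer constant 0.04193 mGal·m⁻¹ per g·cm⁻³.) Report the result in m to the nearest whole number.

Combined gradient = 0.3086 − 0.04193 × 3.08 = 0.1794556 mGal/m
h = 351.67 / 0.1794556 = 1959.65 m

1960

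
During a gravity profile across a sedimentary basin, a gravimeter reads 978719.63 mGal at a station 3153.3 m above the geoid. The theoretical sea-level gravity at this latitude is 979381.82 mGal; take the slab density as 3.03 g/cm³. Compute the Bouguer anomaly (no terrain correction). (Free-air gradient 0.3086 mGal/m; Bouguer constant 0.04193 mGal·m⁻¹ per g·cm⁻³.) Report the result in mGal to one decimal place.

Free-air correction = 0.3086 × 3153.3 = 973.11 mGal
Free-air anomaly = 978719.63 − 979381.82 + (973.11) = 310.92 mGal
Bouguer slab correction = 0.04193 × 3.03 × 3153.3 = 400.62 mGal
Simple Bouguer anomaly = 310.92 − (400.62) = -89.70 mGal

-89.7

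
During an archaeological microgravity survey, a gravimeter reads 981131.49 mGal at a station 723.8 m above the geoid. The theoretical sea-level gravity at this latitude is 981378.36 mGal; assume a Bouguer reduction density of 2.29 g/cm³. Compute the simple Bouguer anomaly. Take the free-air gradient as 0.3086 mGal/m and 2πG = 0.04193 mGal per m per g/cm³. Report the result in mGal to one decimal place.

-93.0

Free-air correction = 0.3086 × 723.8 = 223.36 mGal
Free-air anomaly = 981131.49 − 981378.36 + (223.36) = -23.51 mGal
Bouguer slab correction = 0.04193 × 2.29 × 723.8 = 69.50 mGal
Simple Bouguer anomaly = -23.51 − (69.50) = -93.01 mGal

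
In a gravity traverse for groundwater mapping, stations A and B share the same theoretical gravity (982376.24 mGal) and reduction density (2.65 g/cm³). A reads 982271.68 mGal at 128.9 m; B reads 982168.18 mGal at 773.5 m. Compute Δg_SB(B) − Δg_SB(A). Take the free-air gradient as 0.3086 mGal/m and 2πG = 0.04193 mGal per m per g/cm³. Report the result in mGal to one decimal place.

Δg_SB(A) = 982271.68 − 982376.24 + 0.3086×128.9 − 0.04193×2.65×128.9 = -79.10 mGal
Δg_SB(B) = 982168.18 − 982376.24 + 0.3086×773.5 − 0.04193×2.65×773.5 = -55.30 mGal
Difference = -55.30 − (-79.10) = 23.80 mGal

23.8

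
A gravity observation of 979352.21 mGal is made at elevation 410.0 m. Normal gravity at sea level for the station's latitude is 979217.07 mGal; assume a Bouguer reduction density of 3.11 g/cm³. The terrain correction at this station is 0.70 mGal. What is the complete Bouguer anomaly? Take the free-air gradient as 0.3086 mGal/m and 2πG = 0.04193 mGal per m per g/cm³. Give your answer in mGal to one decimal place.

208.9

Free-air correction = 0.3086 × 410.0 = 126.53 mGal
Free-air anomaly = 979352.21 − 979217.07 + (126.53) = 261.67 mGal
Bouguer slab correction = 0.04193 × 3.11 × 410.0 = 53.46 mGal
Simple Bouguer anomaly = 261.67 − (53.46) = 208.21 mGal
Complete Bouguer anomaly = 208.21 + 0.70 = 208.91 mGal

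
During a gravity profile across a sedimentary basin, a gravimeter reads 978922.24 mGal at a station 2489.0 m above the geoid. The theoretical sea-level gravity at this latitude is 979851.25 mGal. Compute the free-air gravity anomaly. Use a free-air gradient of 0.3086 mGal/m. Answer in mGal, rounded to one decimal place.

-160.9

Free-air correction = 0.3086 × 2489.0 = 768.11 mGal
Free-air anomaly = 978922.24 − 979851.25 + (768.11) = -160.90 mGal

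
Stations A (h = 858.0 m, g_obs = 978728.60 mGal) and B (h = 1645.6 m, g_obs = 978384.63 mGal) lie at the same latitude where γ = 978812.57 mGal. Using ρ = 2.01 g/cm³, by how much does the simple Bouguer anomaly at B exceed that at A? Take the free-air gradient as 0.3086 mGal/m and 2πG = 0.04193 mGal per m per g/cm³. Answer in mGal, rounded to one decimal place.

Δg_SB(A) = 978728.60 − 978812.57 + 0.3086×858.0 − 0.04193×2.01×858.0 = 108.50 mGal
Δg_SB(B) = 978384.63 − 978812.57 + 0.3086×1645.6 − 0.04193×2.01×1645.6 = -58.80 mGal
Difference = -58.80 − (108.50) = -167.30 mGal

-167.3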